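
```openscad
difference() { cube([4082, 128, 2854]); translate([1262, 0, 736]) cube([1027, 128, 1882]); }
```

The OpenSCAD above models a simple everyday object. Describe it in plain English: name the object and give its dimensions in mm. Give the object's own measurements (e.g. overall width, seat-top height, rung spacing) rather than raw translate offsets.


A wall 4082 mm long (x), 128 mm thick (y), 2854 mm tall, with a rectangular window opening cut through it. The opening is 1027 mm wide and 1882 mm tall; its sill is at z = 736 mm and its near (−x) edge is 1262 mm from the wall's −x end. The opening passes through the full wall thickness.


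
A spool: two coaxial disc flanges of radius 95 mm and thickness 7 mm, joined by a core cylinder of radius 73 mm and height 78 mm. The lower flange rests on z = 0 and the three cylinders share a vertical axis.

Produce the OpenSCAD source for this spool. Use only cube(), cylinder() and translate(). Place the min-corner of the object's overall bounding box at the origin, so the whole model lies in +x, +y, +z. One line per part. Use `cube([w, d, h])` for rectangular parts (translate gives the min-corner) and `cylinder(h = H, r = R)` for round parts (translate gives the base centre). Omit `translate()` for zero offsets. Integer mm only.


translate([95, 95, 0]) cylinder(h = 7, r = 95);
translate([95, 95, 7]) cylinder(h = 78, r = 73);
translate([95, 95, 85]) cylinder(h = 7, r = 95);


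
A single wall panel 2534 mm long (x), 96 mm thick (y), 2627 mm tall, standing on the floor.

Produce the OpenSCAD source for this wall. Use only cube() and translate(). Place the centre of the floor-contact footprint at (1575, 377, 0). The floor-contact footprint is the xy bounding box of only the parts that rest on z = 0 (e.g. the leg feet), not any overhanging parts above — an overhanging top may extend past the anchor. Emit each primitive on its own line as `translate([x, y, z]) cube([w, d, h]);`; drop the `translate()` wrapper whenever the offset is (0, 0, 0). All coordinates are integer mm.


translate([308, 329, 0]) cube([2534, 96, 2627]);


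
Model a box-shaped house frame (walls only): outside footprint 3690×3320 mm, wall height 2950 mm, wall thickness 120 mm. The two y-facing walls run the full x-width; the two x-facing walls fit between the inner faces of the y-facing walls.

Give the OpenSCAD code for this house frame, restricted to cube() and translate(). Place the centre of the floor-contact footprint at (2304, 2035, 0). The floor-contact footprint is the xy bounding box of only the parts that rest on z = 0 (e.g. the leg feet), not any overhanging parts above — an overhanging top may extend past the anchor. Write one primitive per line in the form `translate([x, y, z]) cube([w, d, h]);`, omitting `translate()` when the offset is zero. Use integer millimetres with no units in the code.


translate([459, 375, 0]) cube([3690, 120, 2950]);
translate([459, 3575, 0]) cube([3690, 120, 2950]);
translate([459, 495, 0]) cube([120, 3080, 2950]);
translate([4029, 495, 0]) cube([120, 3080, 2950]);


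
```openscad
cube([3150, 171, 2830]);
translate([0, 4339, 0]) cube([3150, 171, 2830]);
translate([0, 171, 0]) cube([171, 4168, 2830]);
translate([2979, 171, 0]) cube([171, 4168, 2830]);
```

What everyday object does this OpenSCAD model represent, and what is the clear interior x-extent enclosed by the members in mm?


A house (or room) frame. The interior width is 2808 mm.

Four 2830 mm walls enclosing a rectangle with no floor or roof — a room or house frame. Outside width is 3150 mm and wall thickness is 171 mm, so the interior width is 3150 − 2 × 171 = 2808 mm.


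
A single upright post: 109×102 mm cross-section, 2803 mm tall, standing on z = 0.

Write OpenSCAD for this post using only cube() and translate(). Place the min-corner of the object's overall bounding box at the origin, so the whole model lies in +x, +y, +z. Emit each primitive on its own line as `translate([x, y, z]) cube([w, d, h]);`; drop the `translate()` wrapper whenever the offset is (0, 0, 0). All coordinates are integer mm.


cube([109, 102, 2803]);


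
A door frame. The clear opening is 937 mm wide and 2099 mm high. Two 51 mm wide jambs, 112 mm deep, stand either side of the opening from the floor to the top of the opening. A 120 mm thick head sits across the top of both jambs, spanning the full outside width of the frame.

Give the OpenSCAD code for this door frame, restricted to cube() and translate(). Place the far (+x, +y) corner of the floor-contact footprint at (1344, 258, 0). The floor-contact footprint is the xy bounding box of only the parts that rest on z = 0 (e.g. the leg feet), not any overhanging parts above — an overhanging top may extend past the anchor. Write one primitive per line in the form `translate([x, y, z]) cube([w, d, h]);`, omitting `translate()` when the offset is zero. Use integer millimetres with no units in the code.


translate([305, 146, 0]) cube([51, 112, 2099]);
translate([1293, 146, 0]) cube([51, 112, 2099]);
translate([305, 146, 2099]) cube([1039, 112, 120]);


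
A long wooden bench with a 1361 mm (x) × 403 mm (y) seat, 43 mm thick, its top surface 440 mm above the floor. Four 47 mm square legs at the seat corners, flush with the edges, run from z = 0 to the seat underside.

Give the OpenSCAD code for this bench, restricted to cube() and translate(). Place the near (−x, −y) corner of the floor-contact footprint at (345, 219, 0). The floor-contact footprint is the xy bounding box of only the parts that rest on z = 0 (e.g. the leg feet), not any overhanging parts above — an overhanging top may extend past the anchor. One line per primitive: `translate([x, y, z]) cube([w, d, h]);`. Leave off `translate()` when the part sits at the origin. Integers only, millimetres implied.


// leg_h = 440 − 43 = 397
translate([345, 219, 397]) cube([1361, 403, 43]);
translate([345, 219, 0]) cube([47, 47, 397]);
translate([345, 575, 0]) cube([47, 47, 397]);
translate([1659, 219, 0]) cube([47, 47, 397]);
translate([1659, 575, 0]) cube([47, 47, 397]);


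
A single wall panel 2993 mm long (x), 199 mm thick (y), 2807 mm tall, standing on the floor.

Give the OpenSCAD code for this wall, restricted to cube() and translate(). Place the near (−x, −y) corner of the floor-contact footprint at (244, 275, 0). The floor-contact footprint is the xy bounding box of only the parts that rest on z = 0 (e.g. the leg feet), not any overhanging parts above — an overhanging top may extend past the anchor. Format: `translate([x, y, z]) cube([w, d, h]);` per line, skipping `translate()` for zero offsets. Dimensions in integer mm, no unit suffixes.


translate([244, 275, 0]) cube([2993, 199, 2807]);


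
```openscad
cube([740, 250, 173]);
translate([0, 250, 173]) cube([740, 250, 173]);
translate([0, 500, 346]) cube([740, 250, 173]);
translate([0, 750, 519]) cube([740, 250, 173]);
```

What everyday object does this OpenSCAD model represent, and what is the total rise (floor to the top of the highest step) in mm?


A staircase. The total rise is 692 mm.

4 identical blocks, each offset up and back from the previous — a staircase. Each step is 173 mm tall and there are 4 of them, so the total rise is 4 × 173 = 692 mm.


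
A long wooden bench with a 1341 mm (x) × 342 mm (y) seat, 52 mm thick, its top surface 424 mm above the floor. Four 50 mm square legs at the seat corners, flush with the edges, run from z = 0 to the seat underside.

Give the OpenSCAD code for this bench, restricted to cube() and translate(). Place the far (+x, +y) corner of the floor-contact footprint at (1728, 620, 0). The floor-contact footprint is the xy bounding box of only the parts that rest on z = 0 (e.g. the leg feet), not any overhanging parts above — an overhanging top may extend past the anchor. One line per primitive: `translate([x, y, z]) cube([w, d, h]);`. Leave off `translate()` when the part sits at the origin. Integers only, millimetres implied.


translate([387, 278, 372]) cube([1341, 342, 52]);
translate([387, 278, 0]) cube([50, 50, 372]);
translate([387, 570, 0]) cube([50, 50, 372]);
translate([1678, 278, 0]) cube([50, 50, 372]);
translate([1678, 570, 0]) cube([50, 50, 372]);


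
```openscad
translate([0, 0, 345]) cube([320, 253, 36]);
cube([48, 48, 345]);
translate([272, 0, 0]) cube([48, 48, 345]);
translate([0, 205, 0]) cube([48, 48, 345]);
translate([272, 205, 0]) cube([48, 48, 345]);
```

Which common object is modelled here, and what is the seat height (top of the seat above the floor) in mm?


A stool. The seat height is 381 mm.

A 320×253×36 slab at z = 345 on four corner posts — a stool. The seat top is 345 + 36 = 381 mm.


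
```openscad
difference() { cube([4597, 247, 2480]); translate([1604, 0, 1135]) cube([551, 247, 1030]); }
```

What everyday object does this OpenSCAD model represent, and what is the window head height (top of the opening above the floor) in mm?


A wall with a window opening. The window head height is 2165 mm.

A wall with a rectangular opening subtracted — a window. Sill at z = 1135, opening 1030 mm tall, so the head is at 1135 + 1030 = 2165 mm.


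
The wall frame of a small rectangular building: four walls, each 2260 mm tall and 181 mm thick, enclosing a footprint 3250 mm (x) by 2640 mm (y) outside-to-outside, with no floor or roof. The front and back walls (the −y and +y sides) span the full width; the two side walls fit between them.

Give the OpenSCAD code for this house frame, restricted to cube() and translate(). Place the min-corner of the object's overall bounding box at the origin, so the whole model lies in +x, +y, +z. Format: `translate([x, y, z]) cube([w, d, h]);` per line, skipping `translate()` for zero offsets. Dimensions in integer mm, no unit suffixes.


cube([3250, 181, 2260]);
translate([0, 2459, 0]) cube([3250, 181, 2260]);
translate([0, 181, 0]) cube([181, 2278, 2260]);
translate([3069, 181, 0]) cube([181, 2278, 2260]);


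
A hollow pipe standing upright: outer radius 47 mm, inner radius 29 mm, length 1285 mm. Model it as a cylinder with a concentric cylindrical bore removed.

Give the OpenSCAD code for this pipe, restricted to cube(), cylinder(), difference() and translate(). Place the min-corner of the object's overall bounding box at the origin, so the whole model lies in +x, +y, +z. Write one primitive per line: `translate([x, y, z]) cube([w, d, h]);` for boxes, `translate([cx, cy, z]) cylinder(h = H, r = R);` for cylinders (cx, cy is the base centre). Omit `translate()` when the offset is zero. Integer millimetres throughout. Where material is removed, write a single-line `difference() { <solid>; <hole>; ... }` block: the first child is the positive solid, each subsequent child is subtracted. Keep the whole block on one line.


difference() { translate([47, 47, 0]) cylinder(h = 1285, r = 47); translate([47, 47, 0]) cylinder(h = 1285, r = 29); }


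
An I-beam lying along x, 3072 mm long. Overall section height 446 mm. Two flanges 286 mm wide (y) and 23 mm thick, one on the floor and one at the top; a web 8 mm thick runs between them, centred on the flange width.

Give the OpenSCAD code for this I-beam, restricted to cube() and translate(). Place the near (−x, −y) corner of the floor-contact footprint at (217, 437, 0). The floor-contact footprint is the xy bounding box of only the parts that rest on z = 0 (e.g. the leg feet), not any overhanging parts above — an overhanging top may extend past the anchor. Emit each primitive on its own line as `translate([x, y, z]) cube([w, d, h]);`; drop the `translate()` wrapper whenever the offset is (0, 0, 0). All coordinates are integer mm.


translate([217, 437, 0]) cube([3072, 286, 23]);
translate([217, 576, 23]) cube([3072, 8, 400]);
translate([217, 437, 423]) cube([3072, 286, 23]);


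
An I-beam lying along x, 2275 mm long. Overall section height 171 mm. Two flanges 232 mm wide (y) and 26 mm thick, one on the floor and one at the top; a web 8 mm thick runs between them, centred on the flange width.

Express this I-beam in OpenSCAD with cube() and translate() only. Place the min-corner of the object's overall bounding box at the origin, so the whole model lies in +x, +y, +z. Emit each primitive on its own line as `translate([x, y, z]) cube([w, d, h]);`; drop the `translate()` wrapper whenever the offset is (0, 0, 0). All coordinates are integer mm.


cube([2275, 232, 26]);
translate([0, 112, 26]) cube([2275, 8, 119]);
translate([0, 0, 145]) cube([2275, 232, 26]);


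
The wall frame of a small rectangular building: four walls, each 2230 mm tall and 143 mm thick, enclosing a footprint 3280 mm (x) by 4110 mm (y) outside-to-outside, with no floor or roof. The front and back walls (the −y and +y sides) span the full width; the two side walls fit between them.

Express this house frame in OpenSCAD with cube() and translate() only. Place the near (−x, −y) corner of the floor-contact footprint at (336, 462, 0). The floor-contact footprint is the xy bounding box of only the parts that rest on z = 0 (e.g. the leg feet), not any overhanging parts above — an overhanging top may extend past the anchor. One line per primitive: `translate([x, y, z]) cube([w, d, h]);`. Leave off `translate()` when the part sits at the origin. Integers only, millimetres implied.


translate([336, 462, 0]) cube([3280, 143, 2230]);
translate([336, 4429, 0]) cube([3280, 143, 2230]);
translate([336, 605, 0]) cube([143, 3824, 2230]);
translate([3473, 605, 0]) cube([143, 3824, 2230]);


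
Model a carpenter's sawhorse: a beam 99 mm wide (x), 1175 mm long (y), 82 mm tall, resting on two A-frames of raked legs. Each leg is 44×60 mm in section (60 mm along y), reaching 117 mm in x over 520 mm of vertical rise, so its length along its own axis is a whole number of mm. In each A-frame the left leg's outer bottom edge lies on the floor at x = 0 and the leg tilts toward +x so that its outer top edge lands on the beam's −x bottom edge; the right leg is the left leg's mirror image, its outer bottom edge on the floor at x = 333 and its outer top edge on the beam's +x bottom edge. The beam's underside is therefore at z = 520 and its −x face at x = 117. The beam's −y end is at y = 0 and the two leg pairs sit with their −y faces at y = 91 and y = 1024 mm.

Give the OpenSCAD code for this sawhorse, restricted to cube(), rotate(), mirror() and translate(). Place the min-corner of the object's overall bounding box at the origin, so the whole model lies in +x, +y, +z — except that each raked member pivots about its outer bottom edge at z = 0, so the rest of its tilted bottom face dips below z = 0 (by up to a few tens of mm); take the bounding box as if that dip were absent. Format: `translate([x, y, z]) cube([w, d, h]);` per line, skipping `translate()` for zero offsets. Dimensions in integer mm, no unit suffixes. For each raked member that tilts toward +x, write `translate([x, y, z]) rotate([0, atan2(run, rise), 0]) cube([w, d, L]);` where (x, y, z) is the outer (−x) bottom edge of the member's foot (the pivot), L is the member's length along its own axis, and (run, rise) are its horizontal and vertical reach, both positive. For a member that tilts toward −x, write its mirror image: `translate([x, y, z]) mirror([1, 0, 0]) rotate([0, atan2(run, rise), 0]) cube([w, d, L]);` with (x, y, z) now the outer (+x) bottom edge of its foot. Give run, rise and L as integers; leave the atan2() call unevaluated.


// leg length = √(117² + 520²) = 533
// right-leg outer foot x = 2·117 + 99 = 333
// beam min-corner = (117, 0, 520)
translate([117, 0, 520]) cube([99, 1175, 82]);
translate([0, 91, 0]) rotate([0, atan2(117, 520), 0]) cube([44, 60, 533]);
translate([333, 91, 0]) mirror([1, 0, 0]) rotate([0, atan2(117, 520), 0]) cube([44, 60, 533]);
translate([0, 1024, 0]) rotate([0, atan2(117, 520), 0]) cube([44, 60, 533]);
translate([333, 1024, 0]) mirror([1, 0, 0]) rotate([0, atan2(117, 520), 0]) cube([44, 60, 533]);


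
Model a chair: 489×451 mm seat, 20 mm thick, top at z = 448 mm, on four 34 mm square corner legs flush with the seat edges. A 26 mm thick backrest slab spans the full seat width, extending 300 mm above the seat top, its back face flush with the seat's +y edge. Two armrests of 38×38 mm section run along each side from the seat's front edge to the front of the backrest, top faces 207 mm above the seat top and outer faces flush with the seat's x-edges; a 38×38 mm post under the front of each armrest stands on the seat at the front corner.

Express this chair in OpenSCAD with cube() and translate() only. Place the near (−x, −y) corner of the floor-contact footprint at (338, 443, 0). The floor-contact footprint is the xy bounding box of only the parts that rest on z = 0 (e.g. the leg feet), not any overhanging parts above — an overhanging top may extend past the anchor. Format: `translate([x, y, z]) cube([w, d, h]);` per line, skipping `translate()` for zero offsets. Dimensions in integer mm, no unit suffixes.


translate([338, 443, 428]) cube([489, 451, 20]);
translate([338, 443, 0]) cube([34, 34, 428]);
translate([793, 443, 0]) cube([34, 34, 428]);
translate([338, 860, 0]) cube([34, 34, 428]);
translate([793, 860, 0]) cube([34, 34, 428]);
translate([338, 868, 448]) cube([489, 26, 300]);
translate([338, 443, 617]) cube([38, 425, 38]);
translate([789, 443, 617]) cube([38, 425, 38]);
translate([338, 443, 448]) cube([38, 38, 169]);
translate([789, 443, 448]) cube([38, 38, 169]);


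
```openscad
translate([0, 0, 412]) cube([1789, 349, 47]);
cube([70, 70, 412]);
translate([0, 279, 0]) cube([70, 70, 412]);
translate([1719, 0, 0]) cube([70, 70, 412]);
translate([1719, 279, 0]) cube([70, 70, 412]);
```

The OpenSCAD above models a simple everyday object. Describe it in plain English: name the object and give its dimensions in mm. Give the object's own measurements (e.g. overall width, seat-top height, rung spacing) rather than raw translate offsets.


A long wooden bench with a 1789 mm (x) × 349 mm (y) seat, 47 mm thick, its top surface 459 mm above the floor. Four 70 mm square legs at the seat corners, flush with the edges, run from z = 0 to the seat underside.


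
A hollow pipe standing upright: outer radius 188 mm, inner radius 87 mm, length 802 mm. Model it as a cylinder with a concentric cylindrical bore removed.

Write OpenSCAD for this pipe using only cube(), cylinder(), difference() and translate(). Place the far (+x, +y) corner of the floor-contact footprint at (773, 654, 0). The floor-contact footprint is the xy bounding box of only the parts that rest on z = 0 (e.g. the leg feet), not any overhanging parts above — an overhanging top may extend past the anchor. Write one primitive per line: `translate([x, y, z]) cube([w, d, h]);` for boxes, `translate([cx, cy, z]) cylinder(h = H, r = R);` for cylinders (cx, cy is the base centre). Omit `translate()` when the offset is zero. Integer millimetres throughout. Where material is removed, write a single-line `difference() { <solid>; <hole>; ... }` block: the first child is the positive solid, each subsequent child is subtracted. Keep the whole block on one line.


difference() { translate([585, 466, 0]) cylinder(h = 802, r = 188); translate([585, 466, 0]) cylinder(h = 802, r = 87); }


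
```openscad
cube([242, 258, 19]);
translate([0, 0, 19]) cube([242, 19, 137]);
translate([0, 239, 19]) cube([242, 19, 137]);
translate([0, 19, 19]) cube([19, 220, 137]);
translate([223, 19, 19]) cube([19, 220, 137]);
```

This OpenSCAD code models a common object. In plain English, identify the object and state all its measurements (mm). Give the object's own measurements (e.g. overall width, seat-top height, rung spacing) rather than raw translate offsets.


An open-topped rectangular box: outside dimensions 242×258×156 mm, with a uniform wall and base thickness of 19 mm. The base is a full 242×258 slab on the floor; four walls sit on top of the base. The front and back walls (the −y and +y sides) span the full width; the two side walls fit between them.


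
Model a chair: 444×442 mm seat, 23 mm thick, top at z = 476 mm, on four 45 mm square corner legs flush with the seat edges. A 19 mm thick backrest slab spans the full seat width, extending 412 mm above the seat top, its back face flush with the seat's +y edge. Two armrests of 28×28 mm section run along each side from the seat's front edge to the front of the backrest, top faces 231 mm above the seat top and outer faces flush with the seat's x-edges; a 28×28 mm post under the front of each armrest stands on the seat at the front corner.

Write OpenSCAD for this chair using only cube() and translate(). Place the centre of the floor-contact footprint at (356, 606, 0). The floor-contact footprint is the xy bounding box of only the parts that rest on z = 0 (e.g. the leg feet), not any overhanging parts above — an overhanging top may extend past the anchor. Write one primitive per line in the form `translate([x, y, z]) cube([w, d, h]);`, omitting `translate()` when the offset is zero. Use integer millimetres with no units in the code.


translate([134, 385, 453]) cube([444, 442, 23]);
translate([134, 385, 0]) cube([45, 45, 453]);
translate([533, 385, 0]) cube([45, 45, 453]);
translate([134, 782, 0]) cube([45, 45, 453]);
translate([533, 782, 0]) cube([45, 45, 453]);
translate([134, 808, 476]) cube([444, 19, 412]);
translate([134, 385, 679]) cube([28, 423, 28]);
translate([550, 385, 679]) cube([28, 423, 28]);
translate([134, 385, 476]) cube([28, 28, 203]);
translate([550, 385, 476]) cube([28, 28, 203]);


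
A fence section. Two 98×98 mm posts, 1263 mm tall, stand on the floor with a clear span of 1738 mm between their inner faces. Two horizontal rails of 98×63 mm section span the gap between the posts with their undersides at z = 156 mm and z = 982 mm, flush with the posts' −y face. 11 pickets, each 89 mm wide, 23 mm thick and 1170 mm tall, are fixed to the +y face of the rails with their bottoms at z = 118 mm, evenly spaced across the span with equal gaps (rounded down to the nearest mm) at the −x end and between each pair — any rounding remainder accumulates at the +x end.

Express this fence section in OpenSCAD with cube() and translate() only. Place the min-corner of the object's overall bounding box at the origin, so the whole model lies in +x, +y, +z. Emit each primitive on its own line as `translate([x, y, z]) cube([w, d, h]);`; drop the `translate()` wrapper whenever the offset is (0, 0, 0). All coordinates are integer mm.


cube([98, 98, 1263]);
translate([1836, 0, 0]) cube([98, 98, 1263]);
translate([98, 0, 156]) cube([1738, 98, 63]);
translate([98, 0, 982]) cube([1738, 98, 63]);
translate([161, 98, 118]) cube([89, 23, 1170]);
translate([313, 98, 118]) cube([89, 23, 1170]);
translate([465, 98, 118]) cube([89, 23, 1170]);
translate([617, 98, 118]) cube([89, 23, 1170]);
translate([769, 98, 118]) cube([89, 23, 1170]);
translate([921, 98, 118]) cube([89, 23, 1170]);
translate([1073, 98, 118]) cube([89, 23, 1170]);
translate([1225, 98, 118]) cube([89, 23, 1170]);
translate([1377, 98, 118]) cube([89, 23, 1170]);
translate([1529, 98, 118]) cube([89, 23, 1170]);
translate([1681, 98, 118]) cube([89, 23, 1170]);


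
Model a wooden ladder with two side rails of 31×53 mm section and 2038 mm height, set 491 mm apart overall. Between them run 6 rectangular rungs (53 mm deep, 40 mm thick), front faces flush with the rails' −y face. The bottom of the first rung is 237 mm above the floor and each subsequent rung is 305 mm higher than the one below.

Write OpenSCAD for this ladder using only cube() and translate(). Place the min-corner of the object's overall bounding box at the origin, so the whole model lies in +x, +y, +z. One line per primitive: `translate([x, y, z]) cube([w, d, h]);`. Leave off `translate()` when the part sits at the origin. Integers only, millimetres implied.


cube([31, 53, 2038]);
translate([460, 0, 0]) cube([31, 53, 2038]);
translate([31, 0, 237]) cube([429, 53, 40]);
translate([31, 0, 542]) cube([429, 53, 40]);
translate([31, 0, 847]) cube([429, 53, 40]);
translate([31, 0, 1152]) cube([429, 53, 40]);
translate([31, 0, 1457]) cube([429, 53, 40]);
translate([31, 0, 1762]) cube([429, 53, 40]);


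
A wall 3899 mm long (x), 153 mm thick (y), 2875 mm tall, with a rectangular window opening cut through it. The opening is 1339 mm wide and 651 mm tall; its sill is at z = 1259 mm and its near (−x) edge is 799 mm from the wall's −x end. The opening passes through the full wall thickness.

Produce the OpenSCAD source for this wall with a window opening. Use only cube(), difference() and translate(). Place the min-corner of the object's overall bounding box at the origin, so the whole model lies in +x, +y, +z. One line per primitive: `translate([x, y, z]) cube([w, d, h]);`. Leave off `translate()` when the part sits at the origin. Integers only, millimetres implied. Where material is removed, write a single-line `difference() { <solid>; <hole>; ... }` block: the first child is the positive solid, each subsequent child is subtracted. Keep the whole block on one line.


difference() { cube([3899, 153, 2875]); translate([799, 0, 1259]) cube([1339, 153, 651]); }


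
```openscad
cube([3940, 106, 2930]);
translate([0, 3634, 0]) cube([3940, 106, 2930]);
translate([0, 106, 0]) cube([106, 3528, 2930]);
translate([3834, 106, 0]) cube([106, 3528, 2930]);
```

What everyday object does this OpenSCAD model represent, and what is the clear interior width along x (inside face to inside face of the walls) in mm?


A house (or room) frame. The interior width is 3728 mm.

Four 2930 mm walls enclosing a rectangle with no floor or roof — a room or house frame. Outside width is 3940 mm and wall thickness is 106 mm, so the interior width is 3940 − 2 × 106 = 3728 mm.


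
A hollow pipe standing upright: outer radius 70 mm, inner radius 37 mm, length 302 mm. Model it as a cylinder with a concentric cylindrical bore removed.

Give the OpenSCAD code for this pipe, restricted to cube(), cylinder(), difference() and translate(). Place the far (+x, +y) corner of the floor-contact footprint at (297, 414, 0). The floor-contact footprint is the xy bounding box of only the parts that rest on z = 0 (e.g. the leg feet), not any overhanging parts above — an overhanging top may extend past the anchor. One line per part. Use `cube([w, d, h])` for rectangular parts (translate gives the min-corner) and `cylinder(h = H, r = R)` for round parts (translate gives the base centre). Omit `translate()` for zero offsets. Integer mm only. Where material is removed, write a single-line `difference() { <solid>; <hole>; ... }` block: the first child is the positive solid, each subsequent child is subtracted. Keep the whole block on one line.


difference() { translate([227, 344, 0]) cylinder(h = 302, r = 70); translate([227, 344, 0]) cylinder(h = 302, r = 37); }


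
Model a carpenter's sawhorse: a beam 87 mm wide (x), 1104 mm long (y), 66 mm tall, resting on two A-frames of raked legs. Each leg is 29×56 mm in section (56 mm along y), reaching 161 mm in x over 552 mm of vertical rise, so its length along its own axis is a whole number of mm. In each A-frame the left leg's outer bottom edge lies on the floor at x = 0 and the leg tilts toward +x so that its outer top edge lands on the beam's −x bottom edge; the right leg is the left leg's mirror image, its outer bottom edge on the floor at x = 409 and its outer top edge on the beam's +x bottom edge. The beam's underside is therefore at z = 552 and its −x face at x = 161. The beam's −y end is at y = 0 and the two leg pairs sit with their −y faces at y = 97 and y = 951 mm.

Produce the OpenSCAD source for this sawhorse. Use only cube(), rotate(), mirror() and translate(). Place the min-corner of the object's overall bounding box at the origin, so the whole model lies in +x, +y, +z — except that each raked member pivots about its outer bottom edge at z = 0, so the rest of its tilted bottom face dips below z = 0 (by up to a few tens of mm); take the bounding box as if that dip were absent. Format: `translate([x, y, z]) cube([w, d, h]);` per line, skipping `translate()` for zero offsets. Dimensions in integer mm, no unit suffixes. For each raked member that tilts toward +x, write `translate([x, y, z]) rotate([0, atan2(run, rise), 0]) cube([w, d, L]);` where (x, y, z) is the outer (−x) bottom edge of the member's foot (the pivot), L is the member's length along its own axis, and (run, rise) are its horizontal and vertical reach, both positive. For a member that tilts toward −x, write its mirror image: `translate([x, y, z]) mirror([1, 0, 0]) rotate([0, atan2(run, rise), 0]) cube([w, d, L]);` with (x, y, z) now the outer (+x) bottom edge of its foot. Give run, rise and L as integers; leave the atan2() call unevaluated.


translate([161, 0, 552]) cube([87, 1104, 66]);
translate([0, 97, 0]) rotate([0, atan2(161, 552), 0]) cube([29, 56, 575]);
translate([409, 97, 0]) mirror([1, 0, 0]) rotate([0, atan2(161, 552), 0]) cube([29, 56, 575]);
translate([0, 951, 0]) rotate([0, atan2(161, 552), 0]) cube([29, 56, 575]);
translate([409, 951, 0]) mirror([1, 0, 0]) rotate([0, atan2(161, 552), 0]) cube([29, 56, 575]);


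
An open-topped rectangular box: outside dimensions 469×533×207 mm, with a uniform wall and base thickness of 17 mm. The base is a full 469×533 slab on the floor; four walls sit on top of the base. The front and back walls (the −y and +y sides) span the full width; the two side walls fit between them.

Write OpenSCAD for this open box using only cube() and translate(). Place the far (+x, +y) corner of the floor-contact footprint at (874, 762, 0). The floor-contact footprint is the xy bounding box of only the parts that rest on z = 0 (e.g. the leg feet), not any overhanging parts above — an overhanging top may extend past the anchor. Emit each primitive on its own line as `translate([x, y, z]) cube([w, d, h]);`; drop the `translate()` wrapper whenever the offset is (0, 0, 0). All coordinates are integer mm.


translate([405, 229, 0]) cube([469, 533, 17]);
translate([405, 229, 17]) cube([469, 17, 190]);
translate([405, 745, 17]) cube([469, 17, 190]);
translate([405, 246, 17]) cube([17, 499, 190]);
translate([857, 246, 17]) cube([17, 499, 190]);


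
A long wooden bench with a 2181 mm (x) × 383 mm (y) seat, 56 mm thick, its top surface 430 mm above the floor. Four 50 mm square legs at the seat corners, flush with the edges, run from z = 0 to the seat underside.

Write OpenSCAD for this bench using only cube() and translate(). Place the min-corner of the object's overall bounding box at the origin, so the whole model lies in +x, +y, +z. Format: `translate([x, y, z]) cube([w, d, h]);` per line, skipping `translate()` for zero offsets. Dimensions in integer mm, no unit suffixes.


translate([0, 0, 374]) cube([2181, 383, 56]);
cube([50, 50, 374]);
translate([0, 333, 0]) cube([50, 50, 374]);
translate([2131, 0, 0]) cube([50, 50, 374]);
translate([2131, 333, 0]) cube([50, 50, 374]);


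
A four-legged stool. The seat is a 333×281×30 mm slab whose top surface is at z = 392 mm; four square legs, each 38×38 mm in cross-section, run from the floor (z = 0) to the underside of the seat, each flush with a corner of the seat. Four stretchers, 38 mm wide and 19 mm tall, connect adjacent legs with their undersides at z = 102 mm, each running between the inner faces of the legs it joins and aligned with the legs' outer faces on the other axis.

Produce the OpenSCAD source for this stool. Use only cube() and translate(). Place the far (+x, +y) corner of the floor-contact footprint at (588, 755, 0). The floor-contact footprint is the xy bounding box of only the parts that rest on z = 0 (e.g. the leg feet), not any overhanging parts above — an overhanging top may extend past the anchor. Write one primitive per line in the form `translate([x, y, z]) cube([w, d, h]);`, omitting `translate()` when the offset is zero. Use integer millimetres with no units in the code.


translate([255, 474, 362]) cube([333, 281, 30]);
translate([255, 474, 0]) cube([38, 38, 362]);
translate([550, 474, 0]) cube([38, 38, 362]);
translate([255, 717, 0]) cube([38, 38, 362]);
translate([550, 717, 0]) cube([38, 38, 362]);
translate([293, 474, 102]) cube([257, 38, 19]);
translate([293, 717, 102]) cube([257, 38, 19]);
translate([255, 512, 102]) cube([38, 205, 19]);
translate([550, 512, 102]) cube([38, 205, 19]);


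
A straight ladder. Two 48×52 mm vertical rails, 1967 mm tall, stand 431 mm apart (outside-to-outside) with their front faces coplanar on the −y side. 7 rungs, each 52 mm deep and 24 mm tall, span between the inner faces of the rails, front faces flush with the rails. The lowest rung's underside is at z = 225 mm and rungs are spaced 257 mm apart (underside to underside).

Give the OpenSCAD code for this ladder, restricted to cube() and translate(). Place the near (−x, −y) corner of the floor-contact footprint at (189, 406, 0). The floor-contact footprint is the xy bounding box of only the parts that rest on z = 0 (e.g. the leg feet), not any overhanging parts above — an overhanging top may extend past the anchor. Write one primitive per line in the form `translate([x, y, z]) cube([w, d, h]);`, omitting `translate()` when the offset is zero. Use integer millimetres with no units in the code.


translate([189, 406, 0]) cube([48, 52, 1967]);
translate([572, 406, 0]) cube([48, 52, 1967]);
translate([237, 406, 225]) cube([335, 52, 24]);
translate([237, 406, 482]) cube([335, 52, 24]);
translate([237, 406, 739]) cube([335, 52, 24]);
translate([237, 406, 996]) cube([335, 52, 24]);
translate([237, 406, 1253]) cube([335, 52, 24]);
translate([237, 406, 1510]) cube([335, 52, 24]);
translate([237, 406, 1767]) cube([335, 52, 24]);


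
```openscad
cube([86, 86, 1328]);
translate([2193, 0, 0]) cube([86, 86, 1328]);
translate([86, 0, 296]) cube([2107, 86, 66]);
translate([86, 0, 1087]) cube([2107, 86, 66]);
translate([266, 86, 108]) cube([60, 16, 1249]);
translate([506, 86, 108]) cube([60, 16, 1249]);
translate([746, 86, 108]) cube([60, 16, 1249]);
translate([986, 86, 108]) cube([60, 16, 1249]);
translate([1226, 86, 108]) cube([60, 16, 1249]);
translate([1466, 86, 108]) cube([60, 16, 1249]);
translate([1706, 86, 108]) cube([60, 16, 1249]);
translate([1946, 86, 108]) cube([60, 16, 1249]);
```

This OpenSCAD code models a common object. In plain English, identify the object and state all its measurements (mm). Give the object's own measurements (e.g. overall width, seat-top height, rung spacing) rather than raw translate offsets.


A fence section. Two 86×86 mm posts, 1328 mm tall, stand on the floor with a clear span of 2107 mm between their inner faces. Two horizontal rails of 86×66 mm section span the gap between the posts with their undersides at z = 296 mm and z = 1087 mm, flush with the posts' −y face. 8 pickets, each 60 mm wide, 16 mm thick and 1249 mm tall, are fixed to the +y face of the rails with their bottoms at z = 108 mm, spaced across the span with a 180 mm gap after the −x post and between neighbouring pickets, with 187 mm left before the +x post.


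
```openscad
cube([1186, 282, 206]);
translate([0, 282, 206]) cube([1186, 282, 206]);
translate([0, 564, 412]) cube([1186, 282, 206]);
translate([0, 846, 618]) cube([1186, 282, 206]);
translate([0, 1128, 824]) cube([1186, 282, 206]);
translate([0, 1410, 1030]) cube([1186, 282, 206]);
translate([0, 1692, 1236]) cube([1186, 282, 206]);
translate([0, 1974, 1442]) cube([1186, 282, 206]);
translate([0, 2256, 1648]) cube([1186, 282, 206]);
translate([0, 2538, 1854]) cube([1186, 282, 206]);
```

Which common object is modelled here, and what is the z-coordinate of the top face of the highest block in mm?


A staircase. The total rise is 2060 mm.

10 identical blocks, each offset up and back from the previous — a staircase. Each step is 206 mm tall and there are 10 of them, so the total rise is 10 × 206 = 2060 mm.


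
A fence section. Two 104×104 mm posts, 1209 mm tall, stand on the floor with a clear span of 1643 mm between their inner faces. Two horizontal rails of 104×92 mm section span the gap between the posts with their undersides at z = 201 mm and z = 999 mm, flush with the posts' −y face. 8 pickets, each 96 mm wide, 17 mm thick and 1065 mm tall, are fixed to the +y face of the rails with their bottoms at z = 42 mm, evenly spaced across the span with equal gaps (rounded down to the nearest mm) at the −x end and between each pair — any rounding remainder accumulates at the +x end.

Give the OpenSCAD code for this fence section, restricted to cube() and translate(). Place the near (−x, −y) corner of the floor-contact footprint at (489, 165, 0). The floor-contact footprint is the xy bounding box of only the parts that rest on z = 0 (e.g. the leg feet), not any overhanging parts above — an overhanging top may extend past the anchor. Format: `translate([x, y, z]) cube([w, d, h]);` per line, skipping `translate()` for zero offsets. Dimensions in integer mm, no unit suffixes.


translate([489, 165, 0]) cube([104, 104, 1209]);
translate([2236, 165, 0]) cube([104, 104, 1209]);
translate([593, 165, 201]) cube([1643, 104, 92]);
translate([593, 165, 999]) cube([1643, 104, 92]);
translate([690, 269, 42]) cube([96, 17, 1065]);
translate([883, 269, 42]) cube([96, 17, 1065]);
translate([1076, 269, 42]) cube([96, 17, 1065]);
translate([1269, 269, 42]) cube([96, 17, 1065]);
translate([1462, 269, 42]) cube([96, 17, 1065]);
translate([1655, 269, 42]) cube([96, 17, 1065]);
translate([1848, 269, 42]) cube([96, 17, 1065]);
translate([2041, 269, 42]) cube([96, 17, 1065]);


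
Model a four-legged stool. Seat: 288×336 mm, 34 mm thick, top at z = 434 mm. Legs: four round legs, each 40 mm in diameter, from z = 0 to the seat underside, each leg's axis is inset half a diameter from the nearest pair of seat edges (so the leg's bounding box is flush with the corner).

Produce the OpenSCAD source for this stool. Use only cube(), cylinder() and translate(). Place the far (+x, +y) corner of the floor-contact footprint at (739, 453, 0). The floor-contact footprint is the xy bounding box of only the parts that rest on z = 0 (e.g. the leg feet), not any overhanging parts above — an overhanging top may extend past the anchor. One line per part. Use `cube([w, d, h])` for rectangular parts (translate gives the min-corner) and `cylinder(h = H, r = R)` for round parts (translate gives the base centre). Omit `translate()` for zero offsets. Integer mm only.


translate([451, 117, 400]) cube([288, 336, 34]);
translate([471, 137, 0]) cylinder(h = 400, r = 20);
translate([719, 137, 0]) cylinder(h = 400, r = 20);
translate([471, 433, 0]) cylinder(h = 400, r = 20);
translate([719, 433, 0]) cylinder(h = 400, r = 20);


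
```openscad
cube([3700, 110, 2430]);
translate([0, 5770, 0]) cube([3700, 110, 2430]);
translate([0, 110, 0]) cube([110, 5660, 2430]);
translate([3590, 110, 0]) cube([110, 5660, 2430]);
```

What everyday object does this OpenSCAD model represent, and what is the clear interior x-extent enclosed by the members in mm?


A house (or room) frame. The interior width is 3480 mm.

Four 2430 mm walls enclosing a rectangle with no floor or roof — a room or house frame. Outside width is 3700 mm and wall thickness is 110 mm, so the interior width is 3700 − 2 × 110 = 3480 mm.


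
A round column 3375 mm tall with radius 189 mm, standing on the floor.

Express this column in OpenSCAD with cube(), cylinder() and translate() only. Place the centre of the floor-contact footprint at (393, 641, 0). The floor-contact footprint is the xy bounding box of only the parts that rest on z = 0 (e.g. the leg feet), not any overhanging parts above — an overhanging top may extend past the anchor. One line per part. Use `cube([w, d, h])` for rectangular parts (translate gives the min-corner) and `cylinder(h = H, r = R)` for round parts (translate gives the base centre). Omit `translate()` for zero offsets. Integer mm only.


translate([393, 641, 0]) cylinder(h = 3375, r = 189);


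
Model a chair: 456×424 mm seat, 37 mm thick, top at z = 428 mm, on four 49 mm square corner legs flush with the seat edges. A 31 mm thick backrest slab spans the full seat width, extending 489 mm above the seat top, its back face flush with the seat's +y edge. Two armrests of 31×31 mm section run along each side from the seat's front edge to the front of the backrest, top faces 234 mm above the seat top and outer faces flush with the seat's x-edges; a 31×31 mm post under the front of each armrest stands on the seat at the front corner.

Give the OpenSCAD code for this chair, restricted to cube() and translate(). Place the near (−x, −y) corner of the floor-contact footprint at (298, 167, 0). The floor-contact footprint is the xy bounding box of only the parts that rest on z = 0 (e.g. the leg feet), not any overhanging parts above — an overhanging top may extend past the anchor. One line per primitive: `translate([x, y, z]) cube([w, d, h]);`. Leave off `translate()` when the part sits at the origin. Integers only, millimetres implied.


translate([298, 167, 391]) cube([456, 424, 37]);
translate([298, 167, 0]) cube([49, 49, 391]);
translate([705, 167, 0]) cube([49, 49, 391]);
translate([298, 542, 0]) cube([49, 49, 391]);
translate([705, 542, 0]) cube([49, 49, 391]);
translate([298, 560, 428]) cube([456, 31, 489]);
translate([298, 167, 631]) cube([31, 393, 31]);
translate([723, 167, 631]) cube([31, 393, 31]);
translate([298, 167, 428]) cube([31, 31, 203]);
translate([723, 167, 428]) cube([31, 31, 203]);
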